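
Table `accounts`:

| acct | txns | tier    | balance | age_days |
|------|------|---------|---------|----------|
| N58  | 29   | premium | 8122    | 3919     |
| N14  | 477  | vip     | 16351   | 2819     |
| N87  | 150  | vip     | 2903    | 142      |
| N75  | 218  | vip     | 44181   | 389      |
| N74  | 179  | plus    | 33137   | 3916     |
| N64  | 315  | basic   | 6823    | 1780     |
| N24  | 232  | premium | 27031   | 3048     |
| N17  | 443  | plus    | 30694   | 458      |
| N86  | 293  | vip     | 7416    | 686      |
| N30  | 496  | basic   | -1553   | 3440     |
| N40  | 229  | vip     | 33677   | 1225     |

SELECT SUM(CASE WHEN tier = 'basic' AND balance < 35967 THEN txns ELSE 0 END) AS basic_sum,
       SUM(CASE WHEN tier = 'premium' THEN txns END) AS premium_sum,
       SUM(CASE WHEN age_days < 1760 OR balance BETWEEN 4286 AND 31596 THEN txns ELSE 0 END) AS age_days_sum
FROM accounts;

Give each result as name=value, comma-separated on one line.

[basic_sum: tier = 'basic' AND balance < 35967]
acct=N58: ✗
acct=N14: ✗
acct=N87: ✗
acct=N75: ✗
acct=N74: ✗
acct=N64: ✓ → 315
acct=N24: ✗
acct=N17: ✗
acct=N86: ✗
acct=N30: ✓ → 496
acct=N40: ✗
basic_sum = 315 + 496 = 811
—
[premium_sum: tier = 'premium']
acct=N58: ✓ → 29
acct=N14: ✗
acct=N87: ✗
acct=N75: ✗
acct=N74: ✗
acct=N64: ✗
acct=N24: ✓ → 232
acct=N17: ✗
acct=N86: ✗
acct=N30: ✗
acct=N40: ✗
premium_sum = 29 + 232 = 261
—
[age_days_sum: age_days < 1760 OR balance BETWEEN 4286 AND 31596]
acct=N58: ✓ → 29
acct=N14: ✓ → 477
acct=N87: ✓ → 150
acct=N75: ✓ → 218
acct=N74: ✗
acct=N64: ✓ → 315
acct=N24: ✓ → 232
acct=N17: ✓ → 443
acct=N86: ✓ → 293
acct=N30: ✗
acct=N40: ✓ → 229
age_days_sum = 29 + 477 + 150 + 218 + 315 + 232 + 443 + 293 + 229 = 2386

basic_sum=811, premium_sum=261, age_days_sum=2386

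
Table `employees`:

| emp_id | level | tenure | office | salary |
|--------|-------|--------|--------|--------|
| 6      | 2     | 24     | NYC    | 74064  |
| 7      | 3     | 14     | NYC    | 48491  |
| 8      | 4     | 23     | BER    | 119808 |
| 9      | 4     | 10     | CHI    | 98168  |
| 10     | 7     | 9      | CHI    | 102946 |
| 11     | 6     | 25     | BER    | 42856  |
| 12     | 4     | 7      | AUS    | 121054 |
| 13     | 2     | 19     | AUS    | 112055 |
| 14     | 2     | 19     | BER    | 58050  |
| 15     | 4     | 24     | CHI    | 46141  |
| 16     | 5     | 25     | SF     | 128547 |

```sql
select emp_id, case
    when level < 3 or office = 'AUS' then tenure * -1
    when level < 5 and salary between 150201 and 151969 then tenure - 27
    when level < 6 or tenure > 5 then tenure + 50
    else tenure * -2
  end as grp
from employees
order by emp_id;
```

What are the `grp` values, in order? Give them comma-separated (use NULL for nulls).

emp_id=6: level < 3 or office = 'AUS' → -24
emp_id=7: level < 6 or tenure > 5 → 64
emp_id=8: level < 6 or tenure > 5 → 73
emp_id=9: level < 6 or tenure > 5 → 60
emp_id=10: level < 6 or tenure > 5 → 59
emp_id=11: level < 6 or tenure > 5 → 75
emp_id=12: level < 3 or office = 'AUS' → -7
emp_id=13: level < 3 or office = 'AUS' → -19
emp_id=14: level < 3 or office = 'AUS' → -19
emp_id=15: level < 6 or tenure > 5 → 74
emp_id=16: level < 6 or tenure > 5 → 75

-24, 64, 73, 60, 59, 75, -7, -19, -19, 74, 75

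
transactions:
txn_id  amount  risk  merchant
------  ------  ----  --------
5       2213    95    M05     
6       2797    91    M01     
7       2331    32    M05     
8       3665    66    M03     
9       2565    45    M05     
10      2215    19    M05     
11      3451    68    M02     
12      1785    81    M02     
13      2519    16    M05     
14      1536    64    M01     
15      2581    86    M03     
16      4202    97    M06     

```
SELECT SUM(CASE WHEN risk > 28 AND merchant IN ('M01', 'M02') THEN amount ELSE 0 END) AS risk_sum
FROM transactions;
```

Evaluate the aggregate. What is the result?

9569

txn_id=5: ✗
txn_id=6: ✓ → 2797
txn_id=7: ✗
txn_id=8: ✗
txn_id=9: ✗
txn_id=10: ✗
txn_id=11: ✓ → 3451
txn_id=12: ✓ → 1785
txn_id=13: ✗
txn_id=14: ✓ → 1536
txn_id=15: ✗
txn_id=16: ✗
risk_sum = 2797 + 3451 + 1785 + 1536 = 9569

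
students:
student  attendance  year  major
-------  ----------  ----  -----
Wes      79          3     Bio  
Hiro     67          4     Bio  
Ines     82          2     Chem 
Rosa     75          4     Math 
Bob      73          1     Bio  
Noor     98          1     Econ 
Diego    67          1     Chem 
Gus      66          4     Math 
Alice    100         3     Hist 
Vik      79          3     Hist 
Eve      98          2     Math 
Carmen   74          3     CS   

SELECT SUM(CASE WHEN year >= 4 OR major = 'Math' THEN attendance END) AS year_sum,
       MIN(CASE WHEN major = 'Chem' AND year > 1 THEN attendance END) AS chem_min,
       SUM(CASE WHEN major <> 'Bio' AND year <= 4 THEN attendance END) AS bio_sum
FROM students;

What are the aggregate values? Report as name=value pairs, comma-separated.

year_sum=306, chem_min=82, bio_sum=739

[year_sum: year >= 4 OR major = 'Math']
student=Wes: ✗
student=Hiro: ✓ → 67
student=Ines: ✗
student=Rosa: ✓ → 75
student=Bob: ✗
student=Noor: ✗
student=Diego: ✗
student=Gus: ✓ → 66
student=Alice: ✗
student=Vik: ✗
student=Eve: ✓ → 98
student=Carmen: ✗
year_sum = 67 + 75 + 66 + 98 = 306
—
[chem_min: major = 'Chem' AND year > 1]
student=Wes: ✗
student=Hiro: ✗
student=Ines: ✓ → 82
student=Rosa: ✗
student=Bob: ✗
student=Noor: ✗
student=Diego: ✗
student=Gus: ✗
student=Alice: ✗
student=Vik: ✗
student=Eve: ✗
student=Carmen: ✗
chem_min = MIN(82) = 82
—
[bio_sum: major <> 'Bio' AND year <= 4]
student=Wes: ✗
student=Hiro: ✗
student=Ines: ✓ → 82
student=Rosa: ✓ → 75
student=Bob: ✗
student=Noor: ✓ → 98
student=Diego: ✓ → 67
student=Gus: ✓ → 66
student=Alice: ✓ → 100
student=Vik: ✓ → 79
student=Eve: ✓ → 98
student=Carmen: ✓ → 74
bio_sum = 82 + 75 + 98 + 67 + 66 + 100 + 79 + 98 + 74 = 739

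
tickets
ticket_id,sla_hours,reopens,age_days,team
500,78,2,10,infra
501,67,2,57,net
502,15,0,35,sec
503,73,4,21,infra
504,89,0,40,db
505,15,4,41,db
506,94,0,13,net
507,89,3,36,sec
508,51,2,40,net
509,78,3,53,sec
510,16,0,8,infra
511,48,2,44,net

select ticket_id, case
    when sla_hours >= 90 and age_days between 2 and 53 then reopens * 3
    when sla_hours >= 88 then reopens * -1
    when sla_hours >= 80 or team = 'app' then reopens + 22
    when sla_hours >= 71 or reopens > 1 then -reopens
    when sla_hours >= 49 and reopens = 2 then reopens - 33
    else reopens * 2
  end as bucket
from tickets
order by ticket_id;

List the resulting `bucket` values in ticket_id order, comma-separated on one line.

-2, -2, 0, -4, 0, -4, 0, -3, -2, -3, 0, -2

ticket_id=500: sla_hours >= 71 or reopens > 1 → -2
ticket_id=501: sla_hours >= 71 or reopens > 1 → -2
ticket_id=502: ELSE → 0
ticket_id=503: sla_hours >= 71 or reopens > 1 → -4
ticket_id=504: sla_hours >= 88 → 0
ticket_id=505: sla_hours >= 71 or reopens > 1 → -4
ticket_id=506: sla_hours >= 90 and age_days between 2 and 53 → 0
ticket_id=507: sla_hours >= 88 → -3
ticket_id=508: sla_hours >= 71 or reopens > 1 → -2
ticket_id=509: sla_hours >= 71 or reopens > 1 → -3
ticket_id=510: ELSE → 0
ticket_id=511: sla_hours >= 71 or reopens > 1 → -2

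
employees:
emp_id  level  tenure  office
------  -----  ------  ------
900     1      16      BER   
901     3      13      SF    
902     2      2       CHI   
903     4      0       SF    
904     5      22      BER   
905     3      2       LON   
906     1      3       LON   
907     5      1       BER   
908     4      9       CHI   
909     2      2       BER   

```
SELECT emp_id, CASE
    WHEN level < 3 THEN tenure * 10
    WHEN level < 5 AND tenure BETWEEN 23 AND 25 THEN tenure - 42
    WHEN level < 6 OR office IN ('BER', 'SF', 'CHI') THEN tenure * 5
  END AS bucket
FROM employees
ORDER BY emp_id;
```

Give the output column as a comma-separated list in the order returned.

160, 65, 20, 0, 110, 10, 30, 5, 45, 20

emp_id=900: level < 3 → 160
emp_id=901: level < 6 OR office IN ('BER', 'SF', 'CHI') → 65
emp_id=902: level < 3 → 20
emp_id=903: level < 6 OR office IN ('BER', 'SF', 'CHI') → 0
emp_id=904: level < 6 OR office IN ('BER', 'SF', 'CHI') → 110
emp_id=905: level < 6 OR office IN ('BER', 'SF', 'CHI') → 10
emp_id=906: level < 3 → 30
emp_id=907: level < 6 OR office IN ('BER', 'SF', 'CHI') → 5
emp_id=908: level < 6 OR office IN ('BER', 'SF', 'CHI') → 45
emp_id=909: level < 3 → 20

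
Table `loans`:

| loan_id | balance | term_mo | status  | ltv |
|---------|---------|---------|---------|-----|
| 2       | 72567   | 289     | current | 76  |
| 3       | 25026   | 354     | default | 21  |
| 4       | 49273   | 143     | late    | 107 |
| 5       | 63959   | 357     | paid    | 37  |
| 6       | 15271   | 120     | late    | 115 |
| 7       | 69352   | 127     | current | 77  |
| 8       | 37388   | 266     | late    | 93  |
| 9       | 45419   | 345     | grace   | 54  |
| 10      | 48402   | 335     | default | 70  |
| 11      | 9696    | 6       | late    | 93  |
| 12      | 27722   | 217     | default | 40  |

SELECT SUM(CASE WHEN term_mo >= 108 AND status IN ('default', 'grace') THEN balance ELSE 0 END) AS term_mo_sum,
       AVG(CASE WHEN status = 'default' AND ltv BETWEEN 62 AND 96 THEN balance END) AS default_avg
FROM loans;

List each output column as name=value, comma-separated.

[term_mo_sum: term_mo >= 108 AND status IN ('default', 'grace')]
loan_id=2: ✗
loan_id=3: ✓ → 25026
loan_id=4: ✗
loan_id=5: ✗
loan_id=6: ✗
loan_id=7: ✗
loan_id=8: ✗
loan_id=9: ✓ → 45419
loan_id=10: ✓ → 48402
loan_id=11: ✗
loan_id=12: ✓ → 27722
term_mo_sum = 25026 + 45419 + 48402 + 27722 = 146569
—
[default_avg: status = 'default' AND ltv BETWEEN 62 AND 96]
loan_id=2: ✗
loan_id=3: ✗
loan_id=4: ✗
loan_id=5: ✗
loan_id=6: ✗
loan_id=7: ✗
loan_id=8: ✗
loan_id=9: ✗
loan_id=10: ✓ → 48402
loan_id=11: ✗
loan_id=12: ✗
default_avg = 48402

term_mo_sum=146569, default_avg=48402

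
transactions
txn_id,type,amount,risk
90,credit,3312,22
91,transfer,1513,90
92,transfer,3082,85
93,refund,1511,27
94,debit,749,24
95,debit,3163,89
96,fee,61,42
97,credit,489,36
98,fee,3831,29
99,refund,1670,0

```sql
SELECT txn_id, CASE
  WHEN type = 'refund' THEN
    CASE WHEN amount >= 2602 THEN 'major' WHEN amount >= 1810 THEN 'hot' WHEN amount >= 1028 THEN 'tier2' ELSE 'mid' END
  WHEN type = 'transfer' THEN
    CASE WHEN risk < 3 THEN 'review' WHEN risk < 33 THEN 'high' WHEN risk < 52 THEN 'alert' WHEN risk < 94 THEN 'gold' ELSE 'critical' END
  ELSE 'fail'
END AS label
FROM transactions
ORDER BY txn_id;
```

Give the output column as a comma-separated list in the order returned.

fail, gold, gold, tier2, fail, fail, fail, fail, fail, tier2

txn_id=90: type='credit' → outer ELSE → fail
txn_id=91: type='transfer' → inner[risk < 94] → gold
txn_id=92: type='transfer' → inner[risk < 94] → gold
txn_id=93: type='refund' → inner[amount >= 1028] → tier2
txn_id=94: type='debit' → outer ELSE → fail
txn_id=95: type='debit' → outer ELSE → fail
txn_id=96: type='fee' → outer ELSE → fail
txn_id=97: type='credit' → outer ELSE → fail
txn_id=98: type='fee' → outer ELSE → fail
txn_id=99: type='refund' → inner[amount >= 1028] → tier2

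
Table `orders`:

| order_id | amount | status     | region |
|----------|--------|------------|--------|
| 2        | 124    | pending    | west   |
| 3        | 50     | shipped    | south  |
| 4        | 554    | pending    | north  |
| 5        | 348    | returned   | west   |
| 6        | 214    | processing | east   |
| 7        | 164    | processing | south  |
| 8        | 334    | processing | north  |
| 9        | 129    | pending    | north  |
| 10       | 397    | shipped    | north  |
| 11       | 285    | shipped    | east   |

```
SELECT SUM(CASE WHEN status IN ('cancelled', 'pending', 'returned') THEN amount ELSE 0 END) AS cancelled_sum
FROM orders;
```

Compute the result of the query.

1155

order_id=2: ✓ → 124
order_id=3: ✗
order_id=4: ✓ → 554
order_id=5: ✓ → 348
order_id=6: ✗
order_id=7: ✗
order_id=8: ✗
order_id=9: ✓ → 129
order_id=10: ✗
order_id=11: ✗
cancelled_sum = 124 + 554 + 348 + 129 = 1155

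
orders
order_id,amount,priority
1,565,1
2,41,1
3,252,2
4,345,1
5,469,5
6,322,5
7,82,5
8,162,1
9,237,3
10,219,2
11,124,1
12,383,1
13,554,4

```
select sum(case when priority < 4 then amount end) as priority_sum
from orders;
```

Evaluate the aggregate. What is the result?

order_id=1: ✓ → 565
order_id=2: ✓ → 41
order_id=3: ✓ → 252
order_id=4: ✓ → 345
order_id=5: ✗
order_id=6: ✗
order_id=7: ✗
order_id=8: ✓ → 162
order_id=9: ✓ → 237
order_id=10: ✓ → 219
order_id=11: ✓ → 124
order_id=12: ✓ → 383
order_id=13: ✗
priority_sum = 565 + 41 + 252 + 345 + 162 + 237 + 219 + 124 + 383 = 2328

2328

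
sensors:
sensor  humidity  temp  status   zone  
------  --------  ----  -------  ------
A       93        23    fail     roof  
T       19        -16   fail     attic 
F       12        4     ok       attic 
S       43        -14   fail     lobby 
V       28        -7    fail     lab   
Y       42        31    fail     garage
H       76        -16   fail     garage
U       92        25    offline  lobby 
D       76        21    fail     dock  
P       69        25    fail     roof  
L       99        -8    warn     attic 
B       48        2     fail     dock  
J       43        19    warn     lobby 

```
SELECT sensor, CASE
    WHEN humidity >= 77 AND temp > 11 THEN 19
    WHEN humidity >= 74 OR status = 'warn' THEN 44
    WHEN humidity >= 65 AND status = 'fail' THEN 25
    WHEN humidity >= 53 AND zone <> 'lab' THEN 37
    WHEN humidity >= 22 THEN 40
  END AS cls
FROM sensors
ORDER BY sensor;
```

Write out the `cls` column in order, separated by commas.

sensor=A: humidity >= 77 AND temp > 11 → 19
sensor=B: humidity >= 22 → 40
sensor=D: humidity >= 74 OR status = 'warn' → 44
sensor=F: (no match → NULL) → NULL
sensor=H: humidity >= 74 OR status = 'warn' → 44
sensor=J: humidity >= 74 OR status = 'warn' → 44
sensor=L: humidity >= 74 OR status = 'warn' → 44
sensor=P: humidity >= 65 AND status = 'fail' → 25
sensor=S: humidity >= 22 → 40
sensor=T: (no match → NULL) → NULL
sensor=U: humidity >= 77 AND temp > 11 → 19
sensor=V: humidity >= 22 → 40
sensor=Y: humidity >= 22 → 40

19, 40, 44, NULL, 44, 44, 44, 25, 40, NULL, 19, 40, 40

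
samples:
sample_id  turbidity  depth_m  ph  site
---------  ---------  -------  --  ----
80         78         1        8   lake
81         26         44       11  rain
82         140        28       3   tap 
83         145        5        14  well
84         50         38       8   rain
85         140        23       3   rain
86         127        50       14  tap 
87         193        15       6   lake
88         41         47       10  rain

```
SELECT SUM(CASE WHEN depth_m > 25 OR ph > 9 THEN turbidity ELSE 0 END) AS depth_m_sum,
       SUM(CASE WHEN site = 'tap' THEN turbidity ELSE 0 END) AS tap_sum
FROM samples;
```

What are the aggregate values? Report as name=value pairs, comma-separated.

depth_m_sum=529, tap_sum=267

[depth_m_sum: depth_m > 25 OR ph > 9]
sample_id=80: ✗
sample_id=81: ✓ → 26
sample_id=82: ✓ → 140
sample_id=83: ✓ → 145
sample_id=84: ✓ → 50
sample_id=85: ✗
sample_id=86: ✓ → 127
sample_id=87: ✗
sample_id=88: ✓ → 41
depth_m_sum = 26 + 140 + 145 + 50 + 127 + 41 = 529
—
[tap_sum: site = 'tap']
sample_id=80: ✗
sample_id=81: ✗
sample_id=82: ✓ → 140
sample_id=83: ✗
sample_id=84: ✗
sample_id=85: ✗
sample_id=86: ✓ → 127
sample_id=87: ✗
sample_id=88: ✗
tap_sum = 140 + 127 = 267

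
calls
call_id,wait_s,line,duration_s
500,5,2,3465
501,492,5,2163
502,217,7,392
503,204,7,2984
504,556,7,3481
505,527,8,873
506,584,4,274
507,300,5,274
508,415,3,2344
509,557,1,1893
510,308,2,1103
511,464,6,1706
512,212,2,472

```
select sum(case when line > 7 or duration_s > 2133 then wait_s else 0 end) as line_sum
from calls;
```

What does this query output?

2199

call_id=500: ✓ → 5
call_id=501: ✓ → 492
call_id=502: ✗
call_id=503: ✓ → 204
call_id=504: ✓ → 556
call_id=505: ✓ → 527
call_id=506: ✗
call_id=507: ✗
call_id=508: ✓ → 415
call_id=509: ✗
call_id=510: ✗
call_id=511: ✗
call_id=512: ✗
line_sum = 5 + 492 + 204 + 556 + 527 + 415 = 2199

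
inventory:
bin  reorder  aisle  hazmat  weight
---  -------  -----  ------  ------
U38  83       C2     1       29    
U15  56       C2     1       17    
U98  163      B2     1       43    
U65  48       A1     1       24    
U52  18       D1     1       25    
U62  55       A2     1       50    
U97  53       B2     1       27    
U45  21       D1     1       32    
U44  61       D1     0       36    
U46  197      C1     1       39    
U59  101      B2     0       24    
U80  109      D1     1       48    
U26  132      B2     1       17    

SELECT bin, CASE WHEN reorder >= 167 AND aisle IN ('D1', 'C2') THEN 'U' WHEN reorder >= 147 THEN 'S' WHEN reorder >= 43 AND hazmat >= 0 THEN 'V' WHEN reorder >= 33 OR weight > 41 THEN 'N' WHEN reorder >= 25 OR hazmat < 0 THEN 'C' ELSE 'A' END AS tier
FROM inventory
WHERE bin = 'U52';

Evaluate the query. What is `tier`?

A

bin = U52: reorder=18, aisle=D1, hazmat=1, weight=25.
reorder >= 167 AND aisle IN ('D1', 'C2') → false
reorder >= 147 → false
reorder >= 43 AND hazmat >= 0 → false
reorder >= 33 OR weight > 41 → false
reorder >= 25 OR hazmat < 0 → false
No prior WHEN matched → ELSE → A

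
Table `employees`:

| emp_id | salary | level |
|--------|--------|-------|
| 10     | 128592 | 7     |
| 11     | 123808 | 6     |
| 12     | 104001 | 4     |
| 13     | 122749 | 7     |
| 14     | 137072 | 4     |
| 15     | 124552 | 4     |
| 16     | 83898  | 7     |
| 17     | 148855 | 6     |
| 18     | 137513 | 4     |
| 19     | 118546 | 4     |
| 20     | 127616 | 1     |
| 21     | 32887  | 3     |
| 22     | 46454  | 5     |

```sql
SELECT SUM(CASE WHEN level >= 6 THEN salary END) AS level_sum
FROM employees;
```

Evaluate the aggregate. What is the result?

607902

emp_id=10: ✓ → 128592
emp_id=11: ✓ → 123808
emp_id=12: ✗
emp_id=13: ✓ → 122749
emp_id=14: ✗
emp_id=15: ✗
emp_id=16: ✓ → 83898
emp_id=17: ✓ → 148855
emp_id=18: ✗
emp_id=19: ✗
emp_id=20: ✗
emp_id=21: ✗
emp_id=22: ✗
level_sum = 128592 + 123808 + 122749 + 83898 + 148855 = 607902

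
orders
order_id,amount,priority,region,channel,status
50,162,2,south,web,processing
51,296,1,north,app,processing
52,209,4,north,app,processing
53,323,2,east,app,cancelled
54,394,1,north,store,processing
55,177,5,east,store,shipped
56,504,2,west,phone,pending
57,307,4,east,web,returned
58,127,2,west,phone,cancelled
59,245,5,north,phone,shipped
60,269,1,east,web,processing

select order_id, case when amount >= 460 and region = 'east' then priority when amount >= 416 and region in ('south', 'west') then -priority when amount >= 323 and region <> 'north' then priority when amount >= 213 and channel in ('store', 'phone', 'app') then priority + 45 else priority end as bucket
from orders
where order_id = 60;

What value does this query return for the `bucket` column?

order_id = 60: amount=269, priority=1, region=east, channel=web, status=processing.
amount >= 460 and region = 'east' → false
amount >= 416 and region in ('south', 'west') → false
amount >= 323 and region <> 'north' → false
amount >= 213 and channel in ('store', 'phone', 'app') → false
No prior WHEN matched → ELSE → 1

1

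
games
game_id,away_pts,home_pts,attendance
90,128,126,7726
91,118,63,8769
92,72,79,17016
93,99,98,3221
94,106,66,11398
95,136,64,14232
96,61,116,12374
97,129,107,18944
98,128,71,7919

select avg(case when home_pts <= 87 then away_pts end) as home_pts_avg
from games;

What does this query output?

game_id=90: ✗
game_id=91: ✓ → 118
game_id=92: ✓ → 72
game_id=93: ✗
game_id=94: ✓ → 106
game_id=95: ✓ → 136
game_id=96: ✗
game_id=97: ✗
game_id=98: ✓ → 128
home_pts_avg = (118 + 72 + 106 + 136 + 128) / 5 = 112

112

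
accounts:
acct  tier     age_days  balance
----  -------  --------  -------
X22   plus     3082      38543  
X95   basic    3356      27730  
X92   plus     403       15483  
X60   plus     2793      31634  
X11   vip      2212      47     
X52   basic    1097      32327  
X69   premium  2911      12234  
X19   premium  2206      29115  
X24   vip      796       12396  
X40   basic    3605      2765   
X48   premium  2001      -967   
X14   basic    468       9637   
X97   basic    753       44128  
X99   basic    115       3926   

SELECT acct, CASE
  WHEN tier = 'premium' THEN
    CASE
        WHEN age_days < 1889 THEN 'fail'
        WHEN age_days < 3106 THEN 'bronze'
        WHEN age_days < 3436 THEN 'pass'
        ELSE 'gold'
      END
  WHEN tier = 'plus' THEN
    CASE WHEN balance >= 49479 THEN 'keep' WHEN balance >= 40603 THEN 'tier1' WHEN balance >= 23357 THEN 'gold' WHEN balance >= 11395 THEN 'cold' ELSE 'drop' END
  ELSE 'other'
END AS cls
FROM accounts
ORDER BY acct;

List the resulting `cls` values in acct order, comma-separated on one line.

other, other, bronze, gold, other, other, bronze, other, gold, bronze, cold, other, other, other

acct=X11: tier='vip' → outer ELSE → other
acct=X14: tier='basic' → outer ELSE → other
acct=X19: tier='premium' → inner[age_days < 3106] → bronze
acct=X22: tier='plus' → inner[balance >= 23357] → gold
acct=X24: tier='vip' → outer ELSE → other
acct=X40: tier='basic' → outer ELSE → other
acct=X48: tier='premium' → inner[age_days < 3106] → bronze
acct=X52: tier='basic' → outer ELSE → other
acct=X60: tier='plus' → inner[balance >= 23357] → gold
acct=X69: tier='premium' → inner[age_days < 3106] → bronze
acct=X92: tier='plus' → inner[balance >= 11395] → cold
acct=X95: tier='basic' → outer ELSE → other
acct=X97: tier='basic' → outer ELSE → other
acct=X99: tier='basic' → outer ELSE → other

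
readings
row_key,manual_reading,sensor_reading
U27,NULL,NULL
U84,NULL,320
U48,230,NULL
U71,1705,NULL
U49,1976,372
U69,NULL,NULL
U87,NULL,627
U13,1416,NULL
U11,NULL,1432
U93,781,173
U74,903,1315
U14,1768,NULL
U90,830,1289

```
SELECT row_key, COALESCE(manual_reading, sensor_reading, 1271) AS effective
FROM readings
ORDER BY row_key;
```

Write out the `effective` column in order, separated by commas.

1432, 1416, 1768, 1271, 230, 1976, 1271, 1705, 903, 320, 627, 830, 781

row_key=U11: manual_reading=NULL, sensor_reading=1432 → 1432
row_key=U13: manual_reading=1416 → 1416
row_key=U14: manual_reading=1768 → 1768
row_key=U27: manual_reading=NULL, sensor_reading=NULL, → literal 1271 → 1271
row_key=U48: manual_reading=230 → 230
row_key=U49: manual_reading=1976 → 1976
row_key=U69: manual_reading=NULL, sensor_reading=NULL, → literal 1271 → 1271
row_key=U71: manual_reading=1705 → 1705
row_key=U74: manual_reading=903 → 903
row_key=U84: manual_reading=NULL, sensor_reading=320 → 320
row_key=U87: manual_reading=NULL, sensor_reading=627 → 627
row_key=U90: manual_reading=830 → 830
row_key=U93: manual_reading=781 → 781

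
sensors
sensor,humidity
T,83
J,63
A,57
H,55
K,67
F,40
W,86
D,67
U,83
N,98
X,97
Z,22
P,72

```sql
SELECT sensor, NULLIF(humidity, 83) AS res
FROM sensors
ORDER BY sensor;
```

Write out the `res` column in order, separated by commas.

sensor=A: humidity=57 vs 83: differ → 57
sensor=D: humidity=67 vs 83: differ → 67
sensor=F: humidity=40 vs 83: differ → 40
sensor=H: humidity=55 vs 83: differ → 55
sensor=J: humidity=63 vs 83: differ → 63
sensor=K: humidity=67 vs 83: differ → 67
sensor=N: humidity=98 vs 83: differ → 98
sensor=P: humidity=72 vs 83: differ → 72
sensor=T: humidity=83 vs 83: equal → NULL
sensor=U: humidity=83 vs 83: equal → NULL
sensor=W: humidity=86 vs 83: differ → 86
sensor=X: humidity=97 vs 83: differ → 97
sensor=Z: humidity=22 vs 83: differ → 22

57, 67, 40, 55, 63, 67, 98, 72, NULL, NULL, 86, 97, 22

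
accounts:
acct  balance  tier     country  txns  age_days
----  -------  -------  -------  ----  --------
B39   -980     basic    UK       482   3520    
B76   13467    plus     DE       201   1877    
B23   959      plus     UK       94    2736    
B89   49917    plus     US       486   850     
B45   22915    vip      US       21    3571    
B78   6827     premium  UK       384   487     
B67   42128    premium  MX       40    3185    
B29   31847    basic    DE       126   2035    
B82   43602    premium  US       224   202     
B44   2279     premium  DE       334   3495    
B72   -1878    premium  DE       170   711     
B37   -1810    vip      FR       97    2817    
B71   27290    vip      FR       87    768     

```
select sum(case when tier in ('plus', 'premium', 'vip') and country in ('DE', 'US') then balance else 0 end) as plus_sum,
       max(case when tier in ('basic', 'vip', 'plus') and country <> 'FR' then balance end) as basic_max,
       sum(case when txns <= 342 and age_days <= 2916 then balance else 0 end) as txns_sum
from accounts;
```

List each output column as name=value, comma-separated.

plus_sum=130302, basic_max=49917, txns_sum=113477

[plus_sum: tier in ('plus', 'premium', 'vip') and country in ('DE', 'US')]
acct=B39: ✗
acct=B76: ✓ → 13467
acct=B23: ✗
acct=B89: ✓ → 49917
acct=B45: ✓ → 22915
acct=B78: ✗
acct=B67: ✗
acct=B29: ✗
acct=B82: ✓ → 43602
acct=B44: ✓ → 2279
acct=B72: ✓ → -1878
acct=B37: ✗
acct=B71: ✗
plus_sum = 13467 + 49917 + 22915 + 43602 + 2279 + -1878 = 130302
—
[basic_max: tier in ('basic', 'vip', 'plus') and country <> 'FR']
acct=B39: ✓ → -980
acct=B76: ✓ → 13467
acct=B23: ✓ → 959
acct=B89: ✓ → 49917
acct=B45: ✓ → 22915
acct=B78: ✗
acct=B67: ✗
acct=B29: ✓ → 31847
acct=B82: ✗
acct=B44: ✗
acct=B72: ✗
acct=B37: ✗
acct=B71: ✗
basic_max = MAX(-980, 13467, 959, 49917, 22915, 31847) = 49917
—
[txns_sum: txns <= 342 and age_days <= 2916]
acct=B39: ✗
acct=B76: ✓ → 13467
acct=B23: ✓ → 959
acct=B89: ✗
acct=B45: ✗
acct=B78: ✗
acct=B67: ✗
acct=B29: ✓ → 31847
acct=B82: ✓ → 43602
acct=B44: ✗
acct=B72: ✓ → -1878
acct=B37: ✓ → -1810
acct=B71: ✓ → 27290
txns_sum = 13467 + 959 + 31847 + 43602 + -1878 + -1810 + 27290 = 113477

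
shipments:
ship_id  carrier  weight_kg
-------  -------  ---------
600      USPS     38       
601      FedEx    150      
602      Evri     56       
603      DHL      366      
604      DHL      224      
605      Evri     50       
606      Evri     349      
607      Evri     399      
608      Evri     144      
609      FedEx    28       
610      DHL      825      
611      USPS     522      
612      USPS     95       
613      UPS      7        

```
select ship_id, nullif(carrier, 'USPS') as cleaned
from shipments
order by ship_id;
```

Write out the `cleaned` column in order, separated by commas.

NULL, FedEx, Evri, DHL, DHL, Evri, Evri, Evri, Evri, FedEx, DHL, NULL, NULL, UPS

ship_id=600: carrier=USPS vs USPS: equal → NULL
ship_id=601: carrier=FedEx vs USPS: differ → FedEx
ship_id=602: carrier=Evri vs USPS: differ → Evri
ship_id=603: carrier=DHL vs USPS: differ → DHL
ship_id=604: carrier=DHL vs USPS: differ → DHL
ship_id=605: carrier=Evri vs USPS: differ → Evri
ship_id=606: carrier=Evri vs USPS: differ → Evri
ship_id=607: carrier=Evri vs USPS: differ → Evri
ship_id=608: carrier=Evri vs USPS: differ → Evri
ship_id=609: carrier=FedEx vs USPS: differ → FedEx
ship_id=610: carrier=DHL vs USPS: differ → DHL
ship_id=611: carrier=USPS vs USPS: equal → NULL
ship_id=612: carrier=USPS vs USPS: equal → NULL
ship_id=613: carrier=UPS vs USPS: differ → UPS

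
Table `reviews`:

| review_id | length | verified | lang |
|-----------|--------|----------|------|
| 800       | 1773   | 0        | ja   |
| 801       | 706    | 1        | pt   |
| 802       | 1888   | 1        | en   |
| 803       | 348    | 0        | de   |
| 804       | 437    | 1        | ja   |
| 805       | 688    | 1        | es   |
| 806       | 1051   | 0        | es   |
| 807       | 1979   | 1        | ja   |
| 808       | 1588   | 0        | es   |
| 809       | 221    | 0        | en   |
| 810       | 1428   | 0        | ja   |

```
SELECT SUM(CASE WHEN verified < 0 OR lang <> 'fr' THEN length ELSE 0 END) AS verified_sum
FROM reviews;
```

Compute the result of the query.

12107

review_id=800: ✓ → 1773
review_id=801: ✓ → 706
review_id=802: ✓ → 1888
review_id=803: ✓ → 348
review_id=804: ✓ → 437
review_id=805: ✓ → 688
review_id=806: ✓ → 1051
review_id=807: ✓ → 1979
review_id=808: ✓ → 1588
review_id=809: ✓ → 221
review_id=810: ✓ → 1428
verified_sum = 1773 + 706 + 1888 + 348 + 437 + 688 + 1051 + 1979 + 1588 + 221 + 1428 = 12107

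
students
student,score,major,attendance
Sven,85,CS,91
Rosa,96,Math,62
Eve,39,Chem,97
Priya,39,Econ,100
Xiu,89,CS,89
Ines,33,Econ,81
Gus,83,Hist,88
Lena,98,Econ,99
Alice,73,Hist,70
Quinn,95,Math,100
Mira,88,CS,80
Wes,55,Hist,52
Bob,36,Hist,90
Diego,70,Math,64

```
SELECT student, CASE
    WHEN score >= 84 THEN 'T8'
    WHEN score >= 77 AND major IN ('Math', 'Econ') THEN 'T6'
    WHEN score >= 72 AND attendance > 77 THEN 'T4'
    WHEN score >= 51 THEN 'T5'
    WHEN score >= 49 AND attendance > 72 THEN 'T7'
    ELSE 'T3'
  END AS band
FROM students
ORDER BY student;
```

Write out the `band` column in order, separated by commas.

T5, T3, T5, T3, T4, T3, T8, T8, T3, T8, T8, T8, T5, T8

student=Alice: score >= 51 → T5
student=Bob: ELSE → T3
student=Diego: score >= 51 → T5
student=Eve: ELSE → T3
student=Gus: score >= 72 AND attendance > 77 → T4
student=Ines: ELSE → T3
student=Lena: score >= 84 → T8
student=Mira: score >= 84 → T8
student=Priya: ELSE → T3
student=Quinn: score >= 84 → T8
student=Rosa: score >= 84 → T8
student=Sven: score >= 84 → T8
student=Wes: score >= 51 → T5
student=Xiu: score >= 84 → T8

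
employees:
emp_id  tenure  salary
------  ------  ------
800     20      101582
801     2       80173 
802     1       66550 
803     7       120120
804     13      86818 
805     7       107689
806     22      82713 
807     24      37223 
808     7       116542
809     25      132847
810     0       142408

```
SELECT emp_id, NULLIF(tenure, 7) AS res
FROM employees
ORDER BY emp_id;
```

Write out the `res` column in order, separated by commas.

emp_id=800: tenure=20 vs 7: differ → 20
emp_id=801: tenure=2 vs 7: differ → 2
emp_id=802: tenure=1 vs 7: differ → 1
emp_id=803: tenure=7 vs 7: equal → NULL
emp_id=804: tenure=13 vs 7: differ → 13
emp_id=805: tenure=7 vs 7: equal → NULL
emp_id=806: tenure=22 vs 7: differ → 22
emp_id=807: tenure=24 vs 7: differ → 24
emp_id=808: tenure=7 vs 7: equal → NULL
emp_id=809: tenure=25 vs 7: differ → 25
emp_id=810: tenure=0 vs 7: differ → 0

20, 2, 1, NULL, 13, NULL, 22, 24, NULL, 25, 0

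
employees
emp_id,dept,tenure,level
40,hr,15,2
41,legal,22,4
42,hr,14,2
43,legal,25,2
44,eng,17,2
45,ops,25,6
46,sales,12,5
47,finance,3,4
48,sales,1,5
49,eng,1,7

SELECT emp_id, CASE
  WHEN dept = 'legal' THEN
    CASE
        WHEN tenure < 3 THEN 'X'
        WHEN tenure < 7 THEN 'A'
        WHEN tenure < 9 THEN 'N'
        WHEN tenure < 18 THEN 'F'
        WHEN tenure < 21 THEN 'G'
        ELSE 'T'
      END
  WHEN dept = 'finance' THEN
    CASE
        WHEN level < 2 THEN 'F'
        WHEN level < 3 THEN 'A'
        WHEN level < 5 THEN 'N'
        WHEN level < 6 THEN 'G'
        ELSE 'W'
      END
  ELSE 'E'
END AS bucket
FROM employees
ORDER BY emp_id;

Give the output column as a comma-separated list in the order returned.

E, T, E, T, E, E, E, N, E, E

emp_id=40: dept='hr' → outer ELSE → E
emp_id=41: dept='legal' → inner[ELSE] → T
emp_id=42: dept='hr' → outer ELSE → E
emp_id=43: dept='legal' → inner[ELSE] → T
emp_id=44: dept='eng' → outer ELSE → E
emp_id=45: dept='ops' → outer ELSE → E
emp_id=46: dept='sales' → outer ELSE → E
emp_id=47: dept='finance' → inner[level < 5] → N
emp_id=48: dept='sales' → outer ELSE → E
emp_id=49: dept='eng' → outer ELSE → E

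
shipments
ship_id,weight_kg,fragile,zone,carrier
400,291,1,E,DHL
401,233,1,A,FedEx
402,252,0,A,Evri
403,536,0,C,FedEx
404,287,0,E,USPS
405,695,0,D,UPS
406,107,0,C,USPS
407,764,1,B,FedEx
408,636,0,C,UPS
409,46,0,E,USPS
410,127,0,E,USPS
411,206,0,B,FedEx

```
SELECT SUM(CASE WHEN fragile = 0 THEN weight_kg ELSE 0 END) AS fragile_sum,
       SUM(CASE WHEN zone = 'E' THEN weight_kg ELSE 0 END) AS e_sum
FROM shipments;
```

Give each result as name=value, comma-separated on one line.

[fragile_sum: fragile = 0]
ship_id=400: ✗
ship_id=401: ✗
ship_id=402: ✓ → 252
ship_id=403: ✓ → 536
ship_id=404: ✓ → 287
ship_id=405: ✓ → 695
ship_id=406: ✓ → 107
ship_id=407: ✗
ship_id=408: ✓ → 636
ship_id=409: ✓ → 46
ship_id=410: ✓ → 127
ship_id=411: ✓ → 206
fragile_sum = 252 + 536 + 287 + 695 + 107 + 636 + 46 + 127 + 206 = 2892
—
[e_sum: zone = 'E']
ship_id=400: ✓ → 291
ship_id=401: ✗
ship_id=402: ✗
ship_id=403: ✗
ship_id=404: ✓ → 287
ship_id=405: ✗
ship_id=406: ✗
ship_id=407: ✗
ship_id=408: ✗
ship_id=409: ✓ → 46
ship_id=410: ✓ → 127
ship_id=411: ✗
e_sum = 291 + 287 + 46 + 127 = 751

fragile_sum=2892, e_sum=751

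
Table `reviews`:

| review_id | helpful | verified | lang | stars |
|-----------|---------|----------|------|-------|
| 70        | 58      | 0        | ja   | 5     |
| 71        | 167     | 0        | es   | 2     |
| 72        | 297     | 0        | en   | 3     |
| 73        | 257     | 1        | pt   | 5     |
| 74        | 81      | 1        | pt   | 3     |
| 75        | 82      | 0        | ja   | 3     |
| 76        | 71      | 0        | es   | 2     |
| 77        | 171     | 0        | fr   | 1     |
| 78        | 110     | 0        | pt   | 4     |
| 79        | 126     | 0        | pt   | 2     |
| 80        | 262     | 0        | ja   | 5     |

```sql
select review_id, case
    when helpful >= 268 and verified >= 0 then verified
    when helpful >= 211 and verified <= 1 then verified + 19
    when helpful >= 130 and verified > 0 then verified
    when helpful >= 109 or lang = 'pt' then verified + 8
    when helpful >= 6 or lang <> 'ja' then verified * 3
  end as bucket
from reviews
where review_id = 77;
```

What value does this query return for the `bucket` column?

8

review_id = 77: helpful=171, verified=0, lang=fr, stars=1.
helpful >= 268 and verified >= 0 → false
helpful >= 211 and verified <= 1 → false
helpful >= 130 and verified > 0 → false
helpful >= 109 or lang = 'pt' → true → 8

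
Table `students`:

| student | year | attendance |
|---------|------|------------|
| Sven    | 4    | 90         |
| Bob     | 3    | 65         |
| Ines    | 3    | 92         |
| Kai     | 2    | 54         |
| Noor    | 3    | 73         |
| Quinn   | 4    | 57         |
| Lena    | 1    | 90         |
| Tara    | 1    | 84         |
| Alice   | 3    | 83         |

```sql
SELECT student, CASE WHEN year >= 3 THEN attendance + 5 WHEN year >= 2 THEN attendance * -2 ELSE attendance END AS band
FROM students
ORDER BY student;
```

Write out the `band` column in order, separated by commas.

student=Alice: year >= 3 → 88
student=Bob: year >= 3 → 70
student=Ines: year >= 3 → 97
student=Kai: year >= 2 → -108
student=Lena: ELSE → 90
student=Noor: year >= 3 → 78
student=Quinn: year >= 3 → 62
student=Sven: year >= 3 → 95
student=Tara: ELSE → 84

88, 70, 97, -108, 90, 78, 62, 95, 84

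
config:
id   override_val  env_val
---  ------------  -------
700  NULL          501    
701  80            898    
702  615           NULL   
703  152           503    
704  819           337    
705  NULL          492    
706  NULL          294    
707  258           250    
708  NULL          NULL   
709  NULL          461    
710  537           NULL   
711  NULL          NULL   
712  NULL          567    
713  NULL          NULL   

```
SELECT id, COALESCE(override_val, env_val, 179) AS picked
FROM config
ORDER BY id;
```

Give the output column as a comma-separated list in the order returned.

id=700: override_val=NULL, env_val=501 → 501
id=701: override_val=80 → 80
id=702: override_val=615 → 615
id=703: override_val=152 → 152
id=704: override_val=819 → 819
id=705: override_val=NULL, env_val=492 → 492
id=706: override_val=NULL, env_val=294 → 294
id=707: override_val=258 → 258
id=708: override_val=NULL, env_val=NULL, → literal 179 → 179
id=709: override_val=NULL, env_val=461 → 461
id=710: override_val=537 → 537
id=711: override_val=NULL, env_val=NULL, → literal 179 → 179
id=712: override_val=NULL, env_val=567 → 567
id=713: override_val=NULL, env_val=NULL, → literal 179 → 179

501, 80, 615, 152, 819, 492, 294, 258, 179, 461, 537, 179, 567, 179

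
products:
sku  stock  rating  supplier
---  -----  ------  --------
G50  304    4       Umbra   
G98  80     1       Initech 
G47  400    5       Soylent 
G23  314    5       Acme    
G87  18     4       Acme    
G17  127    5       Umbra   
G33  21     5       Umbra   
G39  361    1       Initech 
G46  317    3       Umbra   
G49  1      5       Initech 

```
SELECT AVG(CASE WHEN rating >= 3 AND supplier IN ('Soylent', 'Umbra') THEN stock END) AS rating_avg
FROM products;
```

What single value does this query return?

233.8

sku=G50: ✓ → 304
sku=G98: ✗
sku=G47: ✓ → 400
sku=G23: ✗
sku=G87: ✗
sku=G17: ✓ → 127
sku=G33: ✓ → 21
sku=G39: ✗
sku=G46: ✓ → 317
sku=G49: ✗
rating_avg = (304 + 400 + 127 + 21 + 317) / 5 = 233.8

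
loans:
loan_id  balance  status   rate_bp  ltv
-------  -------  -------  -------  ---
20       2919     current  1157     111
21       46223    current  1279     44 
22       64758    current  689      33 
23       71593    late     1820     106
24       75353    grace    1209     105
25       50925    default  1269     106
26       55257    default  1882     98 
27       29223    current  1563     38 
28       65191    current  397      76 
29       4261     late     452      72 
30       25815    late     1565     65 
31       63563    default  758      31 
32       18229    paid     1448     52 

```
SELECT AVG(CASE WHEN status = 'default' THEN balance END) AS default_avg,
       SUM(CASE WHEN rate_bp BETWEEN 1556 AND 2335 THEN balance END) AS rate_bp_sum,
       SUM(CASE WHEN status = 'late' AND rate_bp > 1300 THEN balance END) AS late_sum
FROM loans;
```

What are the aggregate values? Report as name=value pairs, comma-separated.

default_avg=56581.6666666667, rate_bp_sum=181888, late_sum=97408

[default_avg: status = 'default']
loan_id=20: ✗
loan_id=21: ✗
loan_id=22: ✗
loan_id=23: ✗
loan_id=24: ✗
loan_id=25: ✓ → 50925
loan_id=26: ✓ → 55257
loan_id=27: ✗
loan_id=28: ✗
loan_id=29: ✗
loan_id=30: ✗
loan_id=31: ✓ → 63563
loan_id=32: ✗
default_avg = (50925 + 55257 + 63563) / 3 = 56581.6666666667
—
[rate_bp_sum: rate_bp BETWEEN 1556 AND 2335]
loan_id=20: ✗
loan_id=21: ✗
loan_id=22: ✗
loan_id=23: ✓ → 71593
loan_id=24: ✗
loan_id=25: ✗
loan_id=26: ✓ → 55257
loan_id=27: ✓ → 29223
loan_id=28: ✗
loan_id=29: ✗
loan_id=30: ✓ → 25815
loan_id=31: ✗
loan_id=32: ✗
rate_bp_sum = 71593 + 55257 + 29223 + 25815 = 181888
—
[late_sum: status = 'late' AND rate_bp > 1300]
loan_id=20: ✗
loan_id=21: ✗
loan_id=22: ✗
loan_id=23: ✓ → 71593
loan_id=24: ✗
loan_id=25: ✗
loan_id=26: ✗
loan_id=27: ✗
loan_id=28: ✗
loan_id=29: ✗
loan_id=30: ✓ → 25815
loan_id=31: ✗
loan_id=32: ✗
late_sum = 71593 + 25815 = 97408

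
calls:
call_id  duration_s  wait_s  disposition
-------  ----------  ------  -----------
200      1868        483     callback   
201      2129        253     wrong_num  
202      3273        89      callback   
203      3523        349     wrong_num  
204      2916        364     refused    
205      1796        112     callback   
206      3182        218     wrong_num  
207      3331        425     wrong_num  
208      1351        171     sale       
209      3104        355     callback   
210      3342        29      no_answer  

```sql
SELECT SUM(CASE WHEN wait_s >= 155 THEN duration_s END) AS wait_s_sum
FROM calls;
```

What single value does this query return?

21404

call_id=200: ✓ → 1868
call_id=201: ✓ → 2129
call_id=202: ✗
call_id=203: ✓ → 3523
call_id=204: ✓ → 2916
call_id=205: ✗
call_id=206: ✓ → 3182
call_id=207: ✓ → 3331
call_id=208: ✓ → 1351
call_id=209: ✓ → 3104
call_id=210: ✗
wait_s_sum = 1868 + 2129 + 3523 + 2916 + 3182 + 3331 + 1351 + 3104 = 21404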